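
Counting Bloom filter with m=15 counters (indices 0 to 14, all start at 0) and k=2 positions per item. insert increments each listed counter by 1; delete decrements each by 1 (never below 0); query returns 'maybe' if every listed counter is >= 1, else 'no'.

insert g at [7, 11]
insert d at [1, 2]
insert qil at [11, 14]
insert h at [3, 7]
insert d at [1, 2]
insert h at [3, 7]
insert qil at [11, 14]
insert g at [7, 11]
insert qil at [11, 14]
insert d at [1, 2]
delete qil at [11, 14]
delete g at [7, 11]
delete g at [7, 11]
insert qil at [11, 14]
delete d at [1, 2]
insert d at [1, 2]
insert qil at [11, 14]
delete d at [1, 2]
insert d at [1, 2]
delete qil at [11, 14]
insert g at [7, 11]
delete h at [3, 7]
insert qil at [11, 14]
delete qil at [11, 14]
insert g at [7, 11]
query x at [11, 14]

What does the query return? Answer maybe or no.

Step 1: insert g at [7, 11] -> counters=[0,0,0,0,0,0,0,1,0,0,0,1,0,0,0]
Step 2: insert d at [1, 2] -> counters=[0,1,1,0,0,0,0,1,0,0,0,1,0,0,0]
Step 3: insert qil at [11, 14] -> counters=[0,1,1,0,0,0,0,1,0,0,0,2,0,0,1]
Step 4: insert h at [3, 7] -> counters=[0,1,1,1,0,0,0,2,0,0,0,2,0,0,1]
Step 5: insert d at [1, 2] -> counters=[0,2,2,1,0,0,0,2,0,0,0,2,0,0,1]
Step 6: insert h at [3, 7] -> counters=[0,2,2,2,0,0,0,3,0,0,0,2,0,0,1]
Step 7: insert qil at [11, 14] -> counters=[0,2,2,2,0,0,0,3,0,0,0,3,0,0,2]
Step 8: insert g at [7, 11] -> counters=[0,2,2,2,0,0,0,4,0,0,0,4,0,0,2]
Step 9: insert qil at [11, 14] -> counters=[0,2,2,2,0,0,0,4,0,0,0,5,0,0,3]
Step 10: insert d at [1, 2] -> counters=[0,3,3,2,0,0,0,4,0,0,0,5,0,0,3]
Step 11: delete qil at [11, 14] -> counters=[0,3,3,2,0,0,0,4,0,0,0,4,0,0,2]
Step 12: delete g at [7, 11] -> counters=[0,3,3,2,0,0,0,3,0,0,0,3,0,0,2]
Step 13: delete g at [7, 11] -> counters=[0,3,3,2,0,0,0,2,0,0,0,2,0,0,2]
Step 14: insert qil at [11, 14] -> counters=[0,3,3,2,0,0,0,2,0,0,0,3,0,0,3]
Step 15: delete d at [1, 2] -> counters=[0,2,2,2,0,0,0,2,0,0,0,3,0,0,3]
Step 16: insert d at [1, 2] -> counters=[0,3,3,2,0,0,0,2,0,0,0,3,0,0,3]
Step 17: insert qil at [11, 14] -> counters=[0,3,3,2,0,0,0,2,0,0,0,4,0,0,4]
Step 18: delete d at [1, 2] -> counters=[0,2,2,2,0,0,0,2,0,0,0,4,0,0,4]
Step 19: insert d at [1, 2] -> counters=[0,3,3,2,0,0,0,2,0,0,0,4,0,0,4]
Step 20: delete qil at [11, 14] -> counters=[0,3,3,2,0,0,0,2,0,0,0,3,0,0,3]
Step 21: insert g at [7, 11] -> counters=[0,3,3,2,0,0,0,3,0,0,0,4,0,0,3]
Step 22: delete h at [3, 7] -> counters=[0,3,3,1,0,0,0,2,0,0,0,4,0,0,3]
Step 23: insert qil at [11, 14] -> counters=[0,3,3,1,0,0,0,2,0,0,0,5,0,0,4]
Step 24: delete qil at [11, 14] -> counters=[0,3,3,1,0,0,0,2,0,0,0,4,0,0,3]
Step 25: insert g at [7, 11] -> counters=[0,3,3,1,0,0,0,3,0,0,0,5,0,0,3]
Query x: check counters[11]=5 counters[14]=3 -> maybe

Answer: maybe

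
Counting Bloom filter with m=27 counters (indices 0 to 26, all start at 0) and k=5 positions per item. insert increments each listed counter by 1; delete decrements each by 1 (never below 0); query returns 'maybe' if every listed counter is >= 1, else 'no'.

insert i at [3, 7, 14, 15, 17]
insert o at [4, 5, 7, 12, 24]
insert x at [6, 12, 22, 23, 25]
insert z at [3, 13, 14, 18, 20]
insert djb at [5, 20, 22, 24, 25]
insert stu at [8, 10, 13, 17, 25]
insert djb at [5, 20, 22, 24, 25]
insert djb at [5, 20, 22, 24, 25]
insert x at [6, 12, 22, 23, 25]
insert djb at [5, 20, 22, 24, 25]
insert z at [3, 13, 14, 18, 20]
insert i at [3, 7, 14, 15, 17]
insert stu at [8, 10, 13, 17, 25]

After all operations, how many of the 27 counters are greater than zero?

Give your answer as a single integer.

Step 1: insert i at [3, 7, 14, 15, 17] -> counters=[0,0,0,1,0,0,0,1,0,0,0,0,0,0,1,1,0,1,0,0,0,0,0,0,0,0,0]
Step 2: insert o at [4, 5, 7, 12, 24] -> counters=[0,0,0,1,1,1,0,2,0,0,0,0,1,0,1,1,0,1,0,0,0,0,0,0,1,0,0]
Step 3: insert x at [6, 12, 22, 23, 25] -> counters=[0,0,0,1,1,1,1,2,0,0,0,0,2,0,1,1,0,1,0,0,0,0,1,1,1,1,0]
Step 4: insert z at [3, 13, 14, 18, 20] -> counters=[0,0,0,2,1,1,1,2,0,0,0,0,2,1,2,1,0,1,1,0,1,0,1,1,1,1,0]
Step 5: insert djb at [5, 20, 22, 24, 25] -> counters=[0,0,0,2,1,2,1,2,0,0,0,0,2,1,2,1,0,1,1,0,2,0,2,1,2,2,0]
Step 6: insert stu at [8, 10, 13, 17, 25] -> counters=[0,0,0,2,1,2,1,2,1,0,1,0,2,2,2,1,0,2,1,0,2,0,2,1,2,3,0]
Step 7: insert djb at [5, 20, 22, 24, 25] -> counters=[0,0,0,2,1,3,1,2,1,0,1,0,2,2,2,1,0,2,1,0,3,0,3,1,3,4,0]
Step 8: insert djb at [5, 20, 22, 24, 25] -> counters=[0,0,0,2,1,4,1,2,1,0,1,0,2,2,2,1,0,2,1,0,4,0,4,1,4,5,0]
Step 9: insert x at [6, 12, 22, 23, 25] -> counters=[0,0,0,2,1,4,2,2,1,0,1,0,3,2,2,1,0,2,1,0,4,0,5,2,4,6,0]
Step 10: insert djb at [5, 20, 22, 24, 25] -> counters=[0,0,0,2,1,5,2,2,1,0,1,0,3,2,2,1,0,2,1,0,5,0,6,2,5,7,0]
Step 11: insert z at [3, 13, 14, 18, 20] -> counters=[0,0,0,3,1,5,2,2,1,0,1,0,3,3,3,1,0,2,2,0,6,0,6,2,5,7,0]
Step 12: insert i at [3, 7, 14, 15, 17] -> counters=[0,0,0,4,1,5,2,3,1,0,1,0,3,3,4,2,0,3,2,0,6,0,6,2,5,7,0]
Step 13: insert stu at [8, 10, 13, 17, 25] -> counters=[0,0,0,4,1,5,2,3,2,0,2,0,3,4,4,2,0,4,2,0,6,0,6,2,5,8,0]
Final counters=[0,0,0,4,1,5,2,3,2,0,2,0,3,4,4,2,0,4,2,0,6,0,6,2,5,8,0] -> 18 nonzero

Answer: 18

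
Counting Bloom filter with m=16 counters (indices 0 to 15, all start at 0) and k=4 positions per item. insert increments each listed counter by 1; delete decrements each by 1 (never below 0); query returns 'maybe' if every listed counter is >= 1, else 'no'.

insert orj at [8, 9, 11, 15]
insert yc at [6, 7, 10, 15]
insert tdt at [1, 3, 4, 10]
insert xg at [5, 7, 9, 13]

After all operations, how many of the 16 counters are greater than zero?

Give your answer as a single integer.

Step 1: insert orj at [8, 9, 11, 15] -> counters=[0,0,0,0,0,0,0,0,1,1,0,1,0,0,0,1]
Step 2: insert yc at [6, 7, 10, 15] -> counters=[0,0,0,0,0,0,1,1,1,1,1,1,0,0,0,2]
Step 3: insert tdt at [1, 3, 4, 10] -> counters=[0,1,0,1,1,0,1,1,1,1,2,1,0,0,0,2]
Step 4: insert xg at [5, 7, 9, 13] -> counters=[0,1,0,1,1,1,1,2,1,2,2,1,0,1,0,2]
Final counters=[0,1,0,1,1,1,1,2,1,2,2,1,0,1,0,2] -> 12 nonzero

Answer: 12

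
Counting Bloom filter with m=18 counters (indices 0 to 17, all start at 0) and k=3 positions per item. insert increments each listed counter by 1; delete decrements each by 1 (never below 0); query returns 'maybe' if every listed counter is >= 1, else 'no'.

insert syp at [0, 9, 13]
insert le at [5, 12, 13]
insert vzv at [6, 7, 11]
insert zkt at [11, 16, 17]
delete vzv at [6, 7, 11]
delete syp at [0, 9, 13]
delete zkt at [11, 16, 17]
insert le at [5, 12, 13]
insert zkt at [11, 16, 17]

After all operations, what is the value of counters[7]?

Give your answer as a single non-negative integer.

Answer: 0

Derivation:
Step 1: insert syp at [0, 9, 13] -> counters=[1,0,0,0,0,0,0,0,0,1,0,0,0,1,0,0,0,0]
Step 2: insert le at [5, 12, 13] -> counters=[1,0,0,0,0,1,0,0,0,1,0,0,1,2,0,0,0,0]
Step 3: insert vzv at [6, 7, 11] -> counters=[1,0,0,0,0,1,1,1,0,1,0,1,1,2,0,0,0,0]
Step 4: insert zkt at [11, 16, 17] -> counters=[1,0,0,0,0,1,1,1,0,1,0,2,1,2,0,0,1,1]
Step 5: delete vzv at [6, 7, 11] -> counters=[1,0,0,0,0,1,0,0,0,1,0,1,1,2,0,0,1,1]
Step 6: delete syp at [0, 9, 13] -> counters=[0,0,0,0,0,1,0,0,0,0,0,1,1,1,0,0,1,1]
Step 7: delete zkt at [11, 16, 17] -> counters=[0,0,0,0,0,1,0,0,0,0,0,0,1,1,0,0,0,0]
Step 8: insert le at [5, 12, 13] -> counters=[0,0,0,0,0,2,0,0,0,0,0,0,2,2,0,0,0,0]
Step 9: insert zkt at [11, 16, 17] -> counters=[0,0,0,0,0,2,0,0,0,0,0,1,2,2,0,0,1,1]
Final counters=[0,0,0,0,0,2,0,0,0,0,0,1,2,2,0,0,1,1] -> counters[7]=0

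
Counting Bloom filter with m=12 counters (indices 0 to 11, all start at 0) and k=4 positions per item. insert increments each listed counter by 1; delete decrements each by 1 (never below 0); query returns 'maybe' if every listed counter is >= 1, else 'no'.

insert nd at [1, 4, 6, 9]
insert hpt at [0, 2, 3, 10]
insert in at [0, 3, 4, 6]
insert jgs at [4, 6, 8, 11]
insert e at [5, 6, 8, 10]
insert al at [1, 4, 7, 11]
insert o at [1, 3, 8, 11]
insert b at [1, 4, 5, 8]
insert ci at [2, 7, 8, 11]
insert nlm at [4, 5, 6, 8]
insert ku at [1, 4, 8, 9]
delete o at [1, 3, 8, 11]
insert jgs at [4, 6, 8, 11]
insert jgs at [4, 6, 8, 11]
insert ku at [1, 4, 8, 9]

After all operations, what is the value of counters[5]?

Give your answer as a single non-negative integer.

Answer: 3

Derivation:
Step 1: insert nd at [1, 4, 6, 9] -> counters=[0,1,0,0,1,0,1,0,0,1,0,0]
Step 2: insert hpt at [0, 2, 3, 10] -> counters=[1,1,1,1,1,0,1,0,0,1,1,0]
Step 3: insert in at [0, 3, 4, 6] -> counters=[2,1,1,2,2,0,2,0,0,1,1,0]
Step 4: insert jgs at [4, 6, 8, 11] -> counters=[2,1,1,2,3,0,3,0,1,1,1,1]
Step 5: insert e at [5, 6, 8, 10] -> counters=[2,1,1,2,3,1,4,0,2,1,2,1]
Step 6: insert al at [1, 4, 7, 11] -> counters=[2,2,1,2,4,1,4,1,2,1,2,2]
Step 7: insert o at [1, 3, 8, 11] -> counters=[2,3,1,3,4,1,4,1,3,1,2,3]
Step 8: insert b at [1, 4, 5, 8] -> counters=[2,4,1,3,5,2,4,1,4,1,2,3]
Step 9: insert ci at [2, 7, 8, 11] -> counters=[2,4,2,3,5,2,4,2,5,1,2,4]
Step 10: insert nlm at [4, 5, 6, 8] -> counters=[2,4,2,3,6,3,5,2,6,1,2,4]
Step 11: insert ku at [1, 4, 8, 9] -> counters=[2,5,2,3,7,3,5,2,7,2,2,4]
Step 12: delete o at [1, 3, 8, 11] -> counters=[2,4,2,2,7,3,5,2,6,2,2,3]
Step 13: insert jgs at [4, 6, 8, 11] -> counters=[2,4,2,2,8,3,6,2,7,2,2,4]
Step 14: insert jgs at [4, 6, 8, 11] -> counters=[2,4,2,2,9,3,7,2,8,2,2,5]
Step 15: insert ku at [1, 4, 8, 9] -> counters=[2,5,2,2,10,3,7,2,9,3,2,5]
Final counters=[2,5,2,2,10,3,7,2,9,3,2,5] -> counters[5]=3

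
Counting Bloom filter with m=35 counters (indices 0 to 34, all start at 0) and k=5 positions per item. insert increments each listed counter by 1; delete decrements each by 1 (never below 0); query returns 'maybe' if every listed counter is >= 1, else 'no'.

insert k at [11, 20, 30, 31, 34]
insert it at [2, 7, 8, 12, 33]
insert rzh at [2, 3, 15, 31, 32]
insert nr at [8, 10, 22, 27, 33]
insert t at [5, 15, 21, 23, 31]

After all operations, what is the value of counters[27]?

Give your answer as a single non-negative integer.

Step 1: insert k at [11, 20, 30, 31, 34] -> counters=[0,0,0,0,0,0,0,0,0,0,0,1,0,0,0,0,0,0,0,0,1,0,0,0,0,0,0,0,0,0,1,1,0,0,1]
Step 2: insert it at [2, 7, 8, 12, 33] -> counters=[0,0,1,0,0,0,0,1,1,0,0,1,1,0,0,0,0,0,0,0,1,0,0,0,0,0,0,0,0,0,1,1,0,1,1]
Step 3: insert rzh at [2, 3, 15, 31, 32] -> counters=[0,0,2,1,0,0,0,1,1,0,0,1,1,0,0,1,0,0,0,0,1,0,0,0,0,0,0,0,0,0,1,2,1,1,1]
Step 4: insert nr at [8, 10, 22, 27, 33] -> counters=[0,0,2,1,0,0,0,1,2,0,1,1,1,0,0,1,0,0,0,0,1,0,1,0,0,0,0,1,0,0,1,2,1,2,1]
Step 5: insert t at [5, 15, 21, 23, 31] -> counters=[0,0,2,1,0,1,0,1,2,0,1,1,1,0,0,2,0,0,0,0,1,1,1,1,0,0,0,1,0,0,1,3,1,2,1]
Final counters=[0,0,2,1,0,1,0,1,2,0,1,1,1,0,0,2,0,0,0,0,1,1,1,1,0,0,0,1,0,0,1,3,1,2,1] -> counters[27]=1

Answer: 1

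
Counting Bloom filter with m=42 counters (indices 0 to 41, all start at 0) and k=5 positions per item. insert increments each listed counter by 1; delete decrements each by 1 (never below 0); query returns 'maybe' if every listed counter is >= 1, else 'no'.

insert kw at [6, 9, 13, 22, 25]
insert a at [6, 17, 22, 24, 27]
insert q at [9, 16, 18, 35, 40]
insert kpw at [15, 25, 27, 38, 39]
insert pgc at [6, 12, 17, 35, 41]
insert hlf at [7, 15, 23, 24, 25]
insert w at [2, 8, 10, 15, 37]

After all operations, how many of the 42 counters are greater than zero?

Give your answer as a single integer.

Step 1: insert kw at [6, 9, 13, 22, 25] -> counters=[0,0,0,0,0,0,1,0,0,1,0,0,0,1,0,0,0,0,0,0,0,0,1,0,0,1,0,0,0,0,0,0,0,0,0,0,0,0,0,0,0,0]
Step 2: insert a at [6, 17, 22, 24, 27] -> counters=[0,0,0,0,0,0,2,0,0,1,0,0,0,1,0,0,0,1,0,0,0,0,2,0,1,1,0,1,0,0,0,0,0,0,0,0,0,0,0,0,0,0]
Step 3: insert q at [9, 16, 18, 35, 40] -> counters=[0,0,0,0,0,0,2,0,0,2,0,0,0,1,0,0,1,1,1,0,0,0,2,0,1,1,0,1,0,0,0,0,0,0,0,1,0,0,0,0,1,0]
Step 4: insert kpw at [15, 25, 27, 38, 39] -> counters=[0,0,0,0,0,0,2,0,0,2,0,0,0,1,0,1,1,1,1,0,0,0,2,0,1,2,0,2,0,0,0,0,0,0,0,1,0,0,1,1,1,0]
Step 5: insert pgc at [6, 12, 17, 35, 41] -> counters=[0,0,0,0,0,0,3,0,0,2,0,0,1,1,0,1,1,2,1,0,0,0,2,0,1,2,0,2,0,0,0,0,0,0,0,2,0,0,1,1,1,1]
Step 6: insert hlf at [7, 15, 23, 24, 25] -> counters=[0,0,0,0,0,0,3,1,0,2,0,0,1,1,0,2,1,2,1,0,0,0,2,1,2,3,0,2,0,0,0,0,0,0,0,2,0,0,1,1,1,1]
Step 7: insert w at [2, 8, 10, 15, 37] -> counters=[0,0,1,0,0,0,3,1,1,2,1,0,1,1,0,3,1,2,1,0,0,0,2,1,2,3,0,2,0,0,0,0,0,0,0,2,0,1,1,1,1,1]
Final counters=[0,0,1,0,0,0,3,1,1,2,1,0,1,1,0,3,1,2,1,0,0,0,2,1,2,3,0,2,0,0,0,0,0,0,0,2,0,1,1,1,1,1] -> 23 nonzero

Answer: 23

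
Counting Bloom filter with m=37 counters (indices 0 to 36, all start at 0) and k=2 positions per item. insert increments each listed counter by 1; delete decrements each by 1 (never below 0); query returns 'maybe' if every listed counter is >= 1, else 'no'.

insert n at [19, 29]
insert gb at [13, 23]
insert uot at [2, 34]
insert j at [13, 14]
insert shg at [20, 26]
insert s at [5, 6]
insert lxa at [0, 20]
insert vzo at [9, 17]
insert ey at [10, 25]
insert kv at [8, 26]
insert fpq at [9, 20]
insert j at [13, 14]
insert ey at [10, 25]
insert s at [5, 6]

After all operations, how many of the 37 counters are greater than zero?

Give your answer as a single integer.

Step 1: insert n at [19, 29] -> counters=[0,0,0,0,0,0,0,0,0,0,0,0,0,0,0,0,0,0,0,1,0,0,0,0,0,0,0,0,0,1,0,0,0,0,0,0,0]
Step 2: insert gb at [13, 23] -> counters=[0,0,0,0,0,0,0,0,0,0,0,0,0,1,0,0,0,0,0,1,0,0,0,1,0,0,0,0,0,1,0,0,0,0,0,0,0]
Step 3: insert uot at [2, 34] -> counters=[0,0,1,0,0,0,0,0,0,0,0,0,0,1,0,0,0,0,0,1,0,0,0,1,0,0,0,0,0,1,0,0,0,0,1,0,0]
Step 4: insert j at [13, 14] -> counters=[0,0,1,0,0,0,0,0,0,0,0,0,0,2,1,0,0,0,0,1,0,0,0,1,0,0,0,0,0,1,0,0,0,0,1,0,0]
Step 5: insert shg at [20, 26] -> counters=[0,0,1,0,0,0,0,0,0,0,0,0,0,2,1,0,0,0,0,1,1,0,0,1,0,0,1,0,0,1,0,0,0,0,1,0,0]
Step 6: insert s at [5, 6] -> counters=[0,0,1,0,0,1,1,0,0,0,0,0,0,2,1,0,0,0,0,1,1,0,0,1,0,0,1,0,0,1,0,0,0,0,1,0,0]
Step 7: insert lxa at [0, 20] -> counters=[1,0,1,0,0,1,1,0,0,0,0,0,0,2,1,0,0,0,0,1,2,0,0,1,0,0,1,0,0,1,0,0,0,0,1,0,0]
Step 8: insert vzo at [9, 17] -> counters=[1,0,1,0,0,1,1,0,0,1,0,0,0,2,1,0,0,1,0,1,2,0,0,1,0,0,1,0,0,1,0,0,0,0,1,0,0]
Step 9: insert ey at [10, 25] -> counters=[1,0,1,0,0,1,1,0,0,1,1,0,0,2,1,0,0,1,0,1,2,0,0,1,0,1,1,0,0,1,0,0,0,0,1,0,0]
Step 10: insert kv at [8, 26] -> counters=[1,0,1,0,0,1,1,0,1,1,1,0,0,2,1,0,0,1,0,1,2,0,0,1,0,1,2,0,0,1,0,0,0,0,1,0,0]
Step 11: insert fpq at [9, 20] -> counters=[1,0,1,0,0,1,1,0,1,2,1,0,0,2,1,0,0,1,0,1,3,0,0,1,0,1,2,0,0,1,0,0,0,0,1,0,0]
Step 12: insert j at [13, 14] -> counters=[1,0,1,0,0,1,1,0,1,2,1,0,0,3,2,0,0,1,0,1,3,0,0,1,0,1,2,0,0,1,0,0,0,0,1,0,0]
Step 13: insert ey at [10, 25] -> counters=[1,0,1,0,0,1,1,0,1,2,2,0,0,3,2,0,0,1,0,1,3,0,0,1,0,2,2,0,0,1,0,0,0,0,1,0,0]
Step 14: insert s at [5, 6] -> counters=[1,0,1,0,0,2,2,0,1,2,2,0,0,3,2,0,0,1,0,1,3,0,0,1,0,2,2,0,0,1,0,0,0,0,1,0,0]
Final counters=[1,0,1,0,0,2,2,0,1,2,2,0,0,3,2,0,0,1,0,1,3,0,0,1,0,2,2,0,0,1,0,0,0,0,1,0,0] -> 17 nonzero

Answer: 17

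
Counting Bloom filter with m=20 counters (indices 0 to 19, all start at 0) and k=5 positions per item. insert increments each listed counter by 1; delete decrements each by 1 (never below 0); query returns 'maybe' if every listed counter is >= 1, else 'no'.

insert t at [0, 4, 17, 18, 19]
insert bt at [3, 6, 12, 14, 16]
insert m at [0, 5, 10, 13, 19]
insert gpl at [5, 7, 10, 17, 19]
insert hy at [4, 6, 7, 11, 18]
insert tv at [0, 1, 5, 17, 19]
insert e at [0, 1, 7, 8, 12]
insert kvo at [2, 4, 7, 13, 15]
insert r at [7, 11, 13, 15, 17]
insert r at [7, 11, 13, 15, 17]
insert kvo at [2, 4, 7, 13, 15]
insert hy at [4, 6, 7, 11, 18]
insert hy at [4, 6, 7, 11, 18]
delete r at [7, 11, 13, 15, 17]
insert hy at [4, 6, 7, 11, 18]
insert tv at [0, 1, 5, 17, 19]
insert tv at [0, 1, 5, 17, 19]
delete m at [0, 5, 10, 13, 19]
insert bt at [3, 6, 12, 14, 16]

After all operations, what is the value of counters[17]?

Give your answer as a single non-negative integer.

Step 1: insert t at [0, 4, 17, 18, 19] -> counters=[1,0,0,0,1,0,0,0,0,0,0,0,0,0,0,0,0,1,1,1]
Step 2: insert bt at [3, 6, 12, 14, 16] -> counters=[1,0,0,1,1,0,1,0,0,0,0,0,1,0,1,0,1,1,1,1]
Step 3: insert m at [0, 5, 10, 13, 19] -> counters=[2,0,0,1,1,1,1,0,0,0,1,0,1,1,1,0,1,1,1,2]
Step 4: insert gpl at [5, 7, 10, 17, 19] -> counters=[2,0,0,1,1,2,1,1,0,0,2,0,1,1,1,0,1,2,1,3]
Step 5: insert hy at [4, 6, 7, 11, 18] -> counters=[2,0,0,1,2,2,2,2,0,0,2,1,1,1,1,0,1,2,2,3]
Step 6: insert tv at [0, 1, 5, 17, 19] -> counters=[3,1,0,1,2,3,2,2,0,0,2,1,1,1,1,0,1,3,2,4]
Step 7: insert e at [0, 1, 7, 8, 12] -> counters=[4,2,0,1,2,3,2,3,1,0,2,1,2,1,1,0,1,3,2,4]
Step 8: insert kvo at [2, 4, 7, 13, 15] -> counters=[4,2,1,1,3,3,2,4,1,0,2,1,2,2,1,1,1,3,2,4]
Step 9: insert r at [7, 11, 13, 15, 17] -> counters=[4,2,1,1,3,3,2,5,1,0,2,2,2,3,1,2,1,4,2,4]
Step 10: insert r at [7, 11, 13, 15, 17] -> counters=[4,2,1,1,3,3,2,6,1,0,2,3,2,4,1,3,1,5,2,4]
Step 11: insert kvo at [2, 4, 7, 13, 15] -> counters=[4,2,2,1,4,3,2,7,1,0,2,3,2,5,1,4,1,5,2,4]
Step 12: insert hy at [4, 6, 7, 11, 18] -> counters=[4,2,2,1,5,3,3,8,1,0,2,4,2,5,1,4,1,5,3,4]
Step 13: insert hy at [4, 6, 7, 11, 18] -> counters=[4,2,2,1,6,3,4,9,1,0,2,5,2,5,1,4,1,5,4,4]
Step 14: delete r at [7, 11, 13, 15, 17] -> counters=[4,2,2,1,6,3,4,8,1,0,2,4,2,4,1,3,1,4,4,4]
Step 15: insert hy at [4, 6, 7, 11, 18] -> counters=[4,2,2,1,7,3,5,9,1,0,2,5,2,4,1,3,1,4,5,4]
Step 16: insert tv at [0, 1, 5, 17, 19] -> counters=[5,3,2,1,7,4,5,9,1,0,2,5,2,4,1,3,1,5,5,5]
Step 17: insert tv at [0, 1, 5, 17, 19] -> counters=[6,4,2,1,7,5,5,9,1,0,2,5,2,4,1,3,1,6,5,6]
Step 18: delete m at [0, 5, 10, 13, 19] -> counters=[5,4,2,1,7,4,5,9,1,0,1,5,2,3,1,3,1,6,5,5]
Step 19: insert bt at [3, 6, 12, 14, 16] -> counters=[5,4,2,2,7,4,6,9,1,0,1,5,3,3,2,3,2,6,5,5]
Final counters=[5,4,2,2,7,4,6,9,1,0,1,5,3,3,2,3,2,6,5,5] -> counters[17]=6

Answer: 6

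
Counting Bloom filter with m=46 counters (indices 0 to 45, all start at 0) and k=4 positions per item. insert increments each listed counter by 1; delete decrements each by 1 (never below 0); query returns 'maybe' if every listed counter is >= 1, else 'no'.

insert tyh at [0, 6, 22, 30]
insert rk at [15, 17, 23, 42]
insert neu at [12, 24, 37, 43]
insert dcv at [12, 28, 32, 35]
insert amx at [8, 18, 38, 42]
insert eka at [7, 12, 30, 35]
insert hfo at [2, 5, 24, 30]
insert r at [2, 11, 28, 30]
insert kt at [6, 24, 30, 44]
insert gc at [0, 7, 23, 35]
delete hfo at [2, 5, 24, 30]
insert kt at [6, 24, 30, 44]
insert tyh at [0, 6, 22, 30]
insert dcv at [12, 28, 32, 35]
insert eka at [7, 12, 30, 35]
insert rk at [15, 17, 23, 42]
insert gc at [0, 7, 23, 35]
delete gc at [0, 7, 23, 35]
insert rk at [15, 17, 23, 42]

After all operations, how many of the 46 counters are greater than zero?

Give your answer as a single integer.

Answer: 22

Derivation:
Step 1: insert tyh at [0, 6, 22, 30] -> counters=[1,0,0,0,0,0,1,0,0,0,0,0,0,0,0,0,0,0,0,0,0,0,1,0,0,0,0,0,0,0,1,0,0,0,0,0,0,0,0,0,0,0,0,0,0,0]
Step 2: insert rk at [15, 17, 23, 42] -> counters=[1,0,0,0,0,0,1,0,0,0,0,0,0,0,0,1,0,1,0,0,0,0,1,1,0,0,0,0,0,0,1,0,0,0,0,0,0,0,0,0,0,0,1,0,0,0]
Step 3: insert neu at [12, 24, 37, 43] -> counters=[1,0,0,0,0,0,1,0,0,0,0,0,1,0,0,1,0,1,0,0,0,0,1,1,1,0,0,0,0,0,1,0,0,0,0,0,0,1,0,0,0,0,1,1,0,0]
Step 4: insert dcv at [12, 28, 32, 35] -> counters=[1,0,0,0,0,0,1,0,0,0,0,0,2,0,0,1,0,1,0,0,0,0,1,1,1,0,0,0,1,0,1,0,1,0,0,1,0,1,0,0,0,0,1,1,0,0]
Step 5: insert amx at [8, 18, 38, 42] -> counters=[1,0,0,0,0,0,1,0,1,0,0,0,2,0,0,1,0,1,1,0,0,0,1,1,1,0,0,0,1,0,1,0,1,0,0,1,0,1,1,0,0,0,2,1,0,0]
Step 6: insert eka at [7, 12, 30, 35] -> counters=[1,0,0,0,0,0,1,1,1,0,0,0,3,0,0,1,0,1,1,0,0,0,1,1,1,0,0,0,1,0,2,0,1,0,0,2,0,1,1,0,0,0,2,1,0,0]
Step 7: insert hfo at [2, 5, 24, 30] -> counters=[1,0,1,0,0,1,1,1,1,0,0,0,3,0,0,1,0,1,1,0,0,0,1,1,2,0,0,0,1,0,3,0,1,0,0,2,0,1,1,0,0,0,2,1,0,0]
Step 8: insert r at [2, 11, 28, 30] -> counters=[1,0,2,0,0,1,1,1,1,0,0,1,3,0,0,1,0,1,1,0,0,0,1,1,2,0,0,0,2,0,4,0,1,0,0,2,0,1,1,0,0,0,2,1,0,0]
Step 9: insert kt at [6, 24, 30, 44] -> counters=[1,0,2,0,0,1,2,1,1,0,0,1,3,0,0,1,0,1,1,0,0,0,1,1,3,0,0,0,2,0,5,0,1,0,0,2,0,1,1,0,0,0,2,1,1,0]
Step 10: insert gc at [0, 7, 23, 35] -> counters=[2,0,2,0,0,1,2,2,1,0,0,1,3,0,0,1,0,1,1,0,0,0,1,2,3,0,0,0,2,0,5,0,1,0,0,3,0,1,1,0,0,0,2,1,1,0]
Step 11: delete hfo at [2, 5, 24, 30] -> counters=[2,0,1,0,0,0,2,2,1,0,0,1,3,0,0,1,0,1,1,0,0,0,1,2,2,0,0,0,2,0,4,0,1,0,0,3,0,1,1,0,0,0,2,1,1,0]
Step 12: insert kt at [6, 24, 30, 44] -> counters=[2,0,1,0,0,0,3,2,1,0,0,1,3,0,0,1,0,1,1,0,0,0,1,2,3,0,0,0,2,0,5,0,1,0,0,3,0,1,1,0,0,0,2,1,2,0]
Step 13: insert tyh at [0, 6, 22, 30] -> counters=[3,0,1,0,0,0,4,2,1,0,0,1,3,0,0,1,0,1,1,0,0,0,2,2,3,0,0,0,2,0,6,0,1,0,0,3,0,1,1,0,0,0,2,1,2,0]
Step 14: insert dcv at [12, 28, 32, 35] -> counters=[3,0,1,0,0,0,4,2,1,0,0,1,4,0,0,1,0,1,1,0,0,0,2,2,3,0,0,0,3,0,6,0,2,0,0,4,0,1,1,0,0,0,2,1,2,0]
Step 15: insert eka at [7, 12, 30, 35] -> counters=[3,0,1,0,0,0,4,3,1,0,0,1,5,0,0,1,0,1,1,0,0,0,2,2,3,0,0,0,3,0,7,0,2,0,0,5,0,1,1,0,0,0,2,1,2,0]
Step 16: insert rk at [15, 17, 23, 42] -> counters=[3,0,1,0,0,0,4,3,1,0,0,1,5,0,0,2,0,2,1,0,0,0,2,3,3,0,0,0,3,0,7,0,2,0,0,5,0,1,1,0,0,0,3,1,2,0]
Step 17: insert gc at [0, 7, 23, 35] -> counters=[4,0,1,0,0,0,4,4,1,0,0,1,5,0,0,2,0,2,1,0,0,0,2,4,3,0,0,0,3,0,7,0,2,0,0,6,0,1,1,0,0,0,3,1,2,0]
Step 18: delete gc at [0, 7, 23, 35] -> counters=[3,0,1,0,0,0,4,3,1,0,0,1,5,0,0,2,0,2,1,0,0,0,2,3,3,0,0,0,3,0,7,0,2,0,0,5,0,1,1,0,0,0,3,1,2,0]
Step 19: insert rk at [15, 17, 23, 42] -> counters=[3,0,1,0,0,0,4,3,1,0,0,1,5,0,0,3,0,3,1,0,0,0,2,4,3,0,0,0,3,0,7,0,2,0,0,5,0,1,1,0,0,0,4,1,2,0]
Final counters=[3,0,1,0,0,0,4,3,1,0,0,1,5,0,0,3,0,3,1,0,0,0,2,4,3,0,0,0,3,0,7,0,2,0,0,5,0,1,1,0,0,0,4,1,2,0] -> 22 nonzero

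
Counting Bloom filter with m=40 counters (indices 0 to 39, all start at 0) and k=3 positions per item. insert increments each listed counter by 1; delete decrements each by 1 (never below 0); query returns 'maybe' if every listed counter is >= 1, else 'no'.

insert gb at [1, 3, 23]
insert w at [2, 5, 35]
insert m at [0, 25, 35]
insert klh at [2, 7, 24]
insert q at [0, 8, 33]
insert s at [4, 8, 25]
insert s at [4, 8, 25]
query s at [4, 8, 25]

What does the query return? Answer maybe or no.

Step 1: insert gb at [1, 3, 23] -> counters=[0,1,0,1,0,0,0,0,0,0,0,0,0,0,0,0,0,0,0,0,0,0,0,1,0,0,0,0,0,0,0,0,0,0,0,0,0,0,0,0]
Step 2: insert w at [2, 5, 35] -> counters=[0,1,1,1,0,1,0,0,0,0,0,0,0,0,0,0,0,0,0,0,0,0,0,1,0,0,0,0,0,0,0,0,0,0,0,1,0,0,0,0]
Step 3: insert m at [0, 25, 35] -> counters=[1,1,1,1,0,1,0,0,0,0,0,0,0,0,0,0,0,0,0,0,0,0,0,1,0,1,0,0,0,0,0,0,0,0,0,2,0,0,0,0]
Step 4: insert klh at [2, 7, 24] -> counters=[1,1,2,1,0,1,0,1,0,0,0,0,0,0,0,0,0,0,0,0,0,0,0,1,1,1,0,0,0,0,0,0,0,0,0,2,0,0,0,0]
Step 5: insert q at [0, 8, 33] -> counters=[2,1,2,1,0,1,0,1,1,0,0,0,0,0,0,0,0,0,0,0,0,0,0,1,1,1,0,0,0,0,0,0,0,1,0,2,0,0,0,0]
Step 6: insert s at [4, 8, 25] -> counters=[2,1,2,1,1,1,0,1,2,0,0,0,0,0,0,0,0,0,0,0,0,0,0,1,1,2,0,0,0,0,0,0,0,1,0,2,0,0,0,0]
Step 7: insert s at [4, 8, 25] -> counters=[2,1,2,1,2,1,0,1,3,0,0,0,0,0,0,0,0,0,0,0,0,0,0,1,1,3,0,0,0,0,0,0,0,1,0,2,0,0,0,0]
Query s: check counters[4]=2 counters[8]=3 counters[25]=3 -> maybe

Answer: maybe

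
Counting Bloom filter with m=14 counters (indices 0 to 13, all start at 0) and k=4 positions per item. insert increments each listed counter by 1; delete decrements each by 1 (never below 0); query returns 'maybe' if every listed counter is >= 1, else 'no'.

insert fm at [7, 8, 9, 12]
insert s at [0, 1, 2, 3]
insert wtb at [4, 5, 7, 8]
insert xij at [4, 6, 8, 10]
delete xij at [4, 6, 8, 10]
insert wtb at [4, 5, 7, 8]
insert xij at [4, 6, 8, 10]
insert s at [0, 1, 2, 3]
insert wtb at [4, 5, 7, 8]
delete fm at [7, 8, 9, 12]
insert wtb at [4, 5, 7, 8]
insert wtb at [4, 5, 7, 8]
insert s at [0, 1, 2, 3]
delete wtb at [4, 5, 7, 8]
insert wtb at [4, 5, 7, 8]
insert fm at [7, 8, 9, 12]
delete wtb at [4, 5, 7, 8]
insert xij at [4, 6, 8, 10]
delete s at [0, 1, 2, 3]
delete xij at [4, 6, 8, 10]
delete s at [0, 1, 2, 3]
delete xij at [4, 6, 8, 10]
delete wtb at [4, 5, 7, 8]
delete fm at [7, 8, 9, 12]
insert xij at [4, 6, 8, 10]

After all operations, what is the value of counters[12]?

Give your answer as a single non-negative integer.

Answer: 0

Derivation:
Step 1: insert fm at [7, 8, 9, 12] -> counters=[0,0,0,0,0,0,0,1,1,1,0,0,1,0]
Step 2: insert s at [0, 1, 2, 3] -> counters=[1,1,1,1,0,0,0,1,1,1,0,0,1,0]
Step 3: insert wtb at [4, 5, 7, 8] -> counters=[1,1,1,1,1,1,0,2,2,1,0,0,1,0]
Step 4: insert xij at [4, 6, 8, 10] -> counters=[1,1,1,1,2,1,1,2,3,1,1,0,1,0]
Step 5: delete xij at [4, 6, 8, 10] -> counters=[1,1,1,1,1,1,0,2,2,1,0,0,1,0]
Step 6: insert wtb at [4, 5, 7, 8] -> counters=[1,1,1,1,2,2,0,3,3,1,0,0,1,0]
Step 7: insert xij at [4, 6, 8, 10] -> counters=[1,1,1,1,3,2,1,3,4,1,1,0,1,0]
Step 8: insert s at [0, 1, 2, 3] -> counters=[2,2,2,2,3,2,1,3,4,1,1,0,1,0]
Step 9: insert wtb at [4, 5, 7, 8] -> counters=[2,2,2,2,4,3,1,4,5,1,1,0,1,0]
Step 10: delete fm at [7, 8, 9, 12] -> counters=[2,2,2,2,4,3,1,3,4,0,1,0,0,0]
Step 11: insert wtb at [4, 5, 7, 8] -> counters=[2,2,2,2,5,4,1,4,5,0,1,0,0,0]
Step 12: insert wtb at [4, 5, 7, 8] -> counters=[2,2,2,2,6,5,1,5,6,0,1,0,0,0]
Step 13: insert s at [0, 1, 2, 3] -> counters=[3,3,3,3,6,5,1,5,6,0,1,0,0,0]
Step 14: delete wtb at [4, 5, 7, 8] -> counters=[3,3,3,3,5,4,1,4,5,0,1,0,0,0]
Step 15: insert wtb at [4, 5, 7, 8] -> counters=[3,3,3,3,6,5,1,5,6,0,1,0,0,0]
Step 16: insert fm at [7, 8, 9, 12] -> counters=[3,3,3,3,6,5,1,6,7,1,1,0,1,0]
Step 17: delete wtb at [4, 5, 7, 8] -> counters=[3,3,3,3,5,4,1,5,6,1,1,0,1,0]
Step 18: insert xij at [4, 6, 8, 10] -> counters=[3,3,3,3,6,4,2,5,7,1,2,0,1,0]
Step 19: delete s at [0, 1, 2, 3] -> counters=[2,2,2,2,6,4,2,5,7,1,2,0,1,0]
Step 20: delete xij at [4, 6, 8, 10] -> counters=[2,2,2,2,5,4,1,5,6,1,1,0,1,0]
Step 21: delete s at [0, 1, 2, 3] -> counters=[1,1,1,1,5,4,1,5,6,1,1,0,1,0]
Step 22: delete xij at [4, 6, 8, 10] -> counters=[1,1,1,1,4,4,0,5,5,1,0,0,1,0]
Step 23: delete wtb at [4, 5, 7, 8] -> counters=[1,1,1,1,3,3,0,4,4,1,0,0,1,0]
Step 24: delete fm at [7, 8, 9, 12] -> counters=[1,1,1,1,3,3,0,3,3,0,0,0,0,0]
Step 25: insert xij at [4, 6, 8, 10] -> counters=[1,1,1,1,4,3,1,3,4,0,1,0,0,0]
Final counters=[1,1,1,1,4,3,1,3,4,0,1,0,0,0] -> counters[12]=0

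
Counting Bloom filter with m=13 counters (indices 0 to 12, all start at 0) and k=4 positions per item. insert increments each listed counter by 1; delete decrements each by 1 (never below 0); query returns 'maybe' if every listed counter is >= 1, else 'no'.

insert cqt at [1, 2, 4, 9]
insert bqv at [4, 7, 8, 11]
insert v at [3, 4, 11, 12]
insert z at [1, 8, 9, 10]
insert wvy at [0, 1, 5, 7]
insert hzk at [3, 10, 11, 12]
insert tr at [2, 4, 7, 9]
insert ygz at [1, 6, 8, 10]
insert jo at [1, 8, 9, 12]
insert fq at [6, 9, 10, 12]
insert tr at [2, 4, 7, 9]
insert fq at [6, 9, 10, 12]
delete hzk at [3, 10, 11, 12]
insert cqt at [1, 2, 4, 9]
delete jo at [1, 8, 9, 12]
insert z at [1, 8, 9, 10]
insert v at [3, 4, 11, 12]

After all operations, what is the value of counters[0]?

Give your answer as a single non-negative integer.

Answer: 1

Derivation:
Step 1: insert cqt at [1, 2, 4, 9] -> counters=[0,1,1,0,1,0,0,0,0,1,0,0,0]
Step 2: insert bqv at [4, 7, 8, 11] -> counters=[0,1,1,0,2,0,0,1,1,1,0,1,0]
Step 3: insert v at [3, 4, 11, 12] -> counters=[0,1,1,1,3,0,0,1,1,1,0,2,1]
Step 4: insert z at [1, 8, 9, 10] -> counters=[0,2,1,1,3,0,0,1,2,2,1,2,1]
Step 5: insert wvy at [0, 1, 5, 7] -> counters=[1,3,1,1,3,1,0,2,2,2,1,2,1]
Step 6: insert hzk at [3, 10, 11, 12] -> counters=[1,3,1,2,3,1,0,2,2,2,2,3,2]
Step 7: insert tr at [2, 4, 7, 9] -> counters=[1,3,2,2,4,1,0,3,2,3,2,3,2]
Step 8: insert ygz at [1, 6, 8, 10] -> counters=[1,4,2,2,4,1,1,3,3,3,3,3,2]
Step 9: insert jo at [1, 8, 9, 12] -> counters=[1,5,2,2,4,1,1,3,4,4,3,3,3]
Step 10: insert fq at [6, 9, 10, 12] -> counters=[1,5,2,2,4,1,2,3,4,5,4,3,4]
Step 11: insert tr at [2, 4, 7, 9] -> counters=[1,5,3,2,5,1,2,4,4,6,4,3,4]
Step 12: insert fq at [6, 9, 10, 12] -> counters=[1,5,3,2,5,1,3,4,4,7,5,3,5]
Step 13: delete hzk at [3, 10, 11, 12] -> counters=[1,5,3,1,5,1,3,4,4,7,4,2,4]
Step 14: insert cqt at [1, 2, 4, 9] -> counters=[1,6,4,1,6,1,3,4,4,8,4,2,4]
Step 15: delete jo at [1, 8, 9, 12] -> counters=[1,5,4,1,6,1,3,4,3,7,4,2,3]
Step 16: insert z at [1, 8, 9, 10] -> counters=[1,6,4,1,6,1,3,4,4,8,5,2,3]
Step 17: insert v at [3, 4, 11, 12] -> counters=[1,6,4,2,7,1,3,4,4,8,5,3,4]
Final counters=[1,6,4,2,7,1,3,4,4,8,5,3,4] -> counters[0]=1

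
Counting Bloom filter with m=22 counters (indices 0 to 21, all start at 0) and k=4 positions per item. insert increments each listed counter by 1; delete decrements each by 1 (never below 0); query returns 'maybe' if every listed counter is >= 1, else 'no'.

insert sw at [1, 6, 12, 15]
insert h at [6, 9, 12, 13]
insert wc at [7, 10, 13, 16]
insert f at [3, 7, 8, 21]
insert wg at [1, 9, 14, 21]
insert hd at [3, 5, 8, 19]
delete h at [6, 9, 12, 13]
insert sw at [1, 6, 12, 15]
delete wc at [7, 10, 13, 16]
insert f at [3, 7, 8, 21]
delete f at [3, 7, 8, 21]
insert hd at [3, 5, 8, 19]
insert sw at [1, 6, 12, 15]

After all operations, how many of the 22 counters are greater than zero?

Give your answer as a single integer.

Answer: 12

Derivation:
Step 1: insert sw at [1, 6, 12, 15] -> counters=[0,1,0,0,0,0,1,0,0,0,0,0,1,0,0,1,0,0,0,0,0,0]
Step 2: insert h at [6, 9, 12, 13] -> counters=[0,1,0,0,0,0,2,0,0,1,0,0,2,1,0,1,0,0,0,0,0,0]
Step 3: insert wc at [7, 10, 13, 16] -> counters=[0,1,0,0,0,0,2,1,0,1,1,0,2,2,0,1,1,0,0,0,0,0]
Step 4: insert f at [3, 7, 8, 21] -> counters=[0,1,0,1,0,0,2,2,1,1,1,0,2,2,0,1,1,0,0,0,0,1]
Step 5: insert wg at [1, 9, 14, 21] -> counters=[0,2,0,1,0,0,2,2,1,2,1,0,2,2,1,1,1,0,0,0,0,2]
Step 6: insert hd at [3, 5, 8, 19] -> counters=[0,2,0,2,0,1,2,2,2,2,1,0,2,2,1,1,1,0,0,1,0,2]
Step 7: delete h at [6, 9, 12, 13] -> counters=[0,2,0,2,0,1,1,2,2,1,1,0,1,1,1,1,1,0,0,1,0,2]
Step 8: insert sw at [1, 6, 12, 15] -> counters=[0,3,0,2,0,1,2,2,2,1,1,0,2,1,1,2,1,0,0,1,0,2]
Step 9: delete wc at [7, 10, 13, 16] -> counters=[0,3,0,2,0,1,2,1,2,1,0,0,2,0,1,2,0,0,0,1,0,2]
Step 10: insert f at [3, 7, 8, 21] -> counters=[0,3,0,3,0,1,2,2,3,1,0,0,2,0,1,2,0,0,0,1,0,3]
Step 11: delete f at [3, 7, 8, 21] -> counters=[0,3,0,2,0,1,2,1,2,1,0,0,2,0,1,2,0,0,0,1,0,2]
Step 12: insert hd at [3, 5, 8, 19] -> counters=[0,3,0,3,0,2,2,1,3,1,0,0,2,0,1,2,0,0,0,2,0,2]
Step 13: insert sw at [1, 6, 12, 15] -> counters=[0,4,0,3,0,2,3,1,3,1,0,0,3,0,1,3,0,0,0,2,0,2]
Final counters=[0,4,0,3,0,2,3,1,3,1,0,0,3,0,1,3,0,0,0,2,0,2] -> 12 nonzero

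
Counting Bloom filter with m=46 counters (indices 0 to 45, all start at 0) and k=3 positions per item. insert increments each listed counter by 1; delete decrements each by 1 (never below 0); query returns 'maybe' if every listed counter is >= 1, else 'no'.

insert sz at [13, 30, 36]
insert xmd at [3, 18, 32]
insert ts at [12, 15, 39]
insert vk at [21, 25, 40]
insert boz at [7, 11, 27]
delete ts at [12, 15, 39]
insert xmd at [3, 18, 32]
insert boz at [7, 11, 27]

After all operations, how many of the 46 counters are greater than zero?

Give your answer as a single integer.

Step 1: insert sz at [13, 30, 36] -> counters=[0,0,0,0,0,0,0,0,0,0,0,0,0,1,0,0,0,0,0,0,0,0,0,0,0,0,0,0,0,0,1,0,0,0,0,0,1,0,0,0,0,0,0,0,0,0]
Step 2: insert xmd at [3, 18, 32] -> counters=[0,0,0,1,0,0,0,0,0,0,0,0,0,1,0,0,0,0,1,0,0,0,0,0,0,0,0,0,0,0,1,0,1,0,0,0,1,0,0,0,0,0,0,0,0,0]
Step 3: insert ts at [12, 15, 39] -> counters=[0,0,0,1,0,0,0,0,0,0,0,0,1,1,0,1,0,0,1,0,0,0,0,0,0,0,0,0,0,0,1,0,1,0,0,0,1,0,0,1,0,0,0,0,0,0]
Step 4: insert vk at [21, 25, 40] -> counters=[0,0,0,1,0,0,0,0,0,0,0,0,1,1,0,1,0,0,1,0,0,1,0,0,0,1,0,0,0,0,1,0,1,0,0,0,1,0,0,1,1,0,0,0,0,0]
Step 5: insert boz at [7, 11, 27] -> counters=[0,0,0,1,0,0,0,1,0,0,0,1,1,1,0,1,0,0,1,0,0,1,0,0,0,1,0,1,0,0,1,0,1,0,0,0,1,0,0,1,1,0,0,0,0,0]
Step 6: delete ts at [12, 15, 39] -> counters=[0,0,0,1,0,0,0,1,0,0,0,1,0,1,0,0,0,0,1,0,0,1,0,0,0,1,0,1,0,0,1,0,1,0,0,0,1,0,0,0,1,0,0,0,0,0]
Step 7: insert xmd at [3, 18, 32] -> counters=[0,0,0,2,0,0,0,1,0,0,0,1,0,1,0,0,0,0,2,0,0,1,0,0,0,1,0,1,0,0,1,0,2,0,0,0,1,0,0,0,1,0,0,0,0,0]
Step 8: insert boz at [7, 11, 27] -> counters=[0,0,0,2,0,0,0,2,0,0,0,2,0,1,0,0,0,0,2,0,0,1,0,0,0,1,0,2,0,0,1,0,2,0,0,0,1,0,0,0,1,0,0,0,0,0]
Final counters=[0,0,0,2,0,0,0,2,0,0,0,2,0,1,0,0,0,0,2,0,0,1,0,0,0,1,0,2,0,0,1,0,2,0,0,0,1,0,0,0,1,0,0,0,0,0] -> 12 nonzero

Answer: 12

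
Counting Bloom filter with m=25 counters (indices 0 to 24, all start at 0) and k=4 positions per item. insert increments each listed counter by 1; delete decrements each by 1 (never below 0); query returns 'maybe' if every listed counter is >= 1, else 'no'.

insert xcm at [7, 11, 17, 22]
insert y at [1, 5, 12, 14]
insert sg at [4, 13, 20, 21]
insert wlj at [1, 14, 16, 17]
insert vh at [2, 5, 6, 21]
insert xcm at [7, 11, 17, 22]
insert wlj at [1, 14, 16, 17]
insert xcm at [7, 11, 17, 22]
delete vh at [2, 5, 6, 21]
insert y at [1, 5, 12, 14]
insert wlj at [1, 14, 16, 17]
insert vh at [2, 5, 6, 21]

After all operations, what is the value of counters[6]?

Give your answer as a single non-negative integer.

Answer: 1

Derivation:
Step 1: insert xcm at [7, 11, 17, 22] -> counters=[0,0,0,0,0,0,0,1,0,0,0,1,0,0,0,0,0,1,0,0,0,0,1,0,0]
Step 2: insert y at [1, 5, 12, 14] -> counters=[0,1,0,0,0,1,0,1,0,0,0,1,1,0,1,0,0,1,0,0,0,0,1,0,0]
Step 3: insert sg at [4, 13, 20, 21] -> counters=[0,1,0,0,1,1,0,1,0,0,0,1,1,1,1,0,0,1,0,0,1,1,1,0,0]
Step 4: insert wlj at [1, 14, 16, 17] -> counters=[0,2,0,0,1,1,0,1,0,0,0,1,1,1,2,0,1,2,0,0,1,1,1,0,0]
Step 5: insert vh at [2, 5, 6, 21] -> counters=[0,2,1,0,1,2,1,1,0,0,0,1,1,1,2,0,1,2,0,0,1,2,1,0,0]
Step 6: insert xcm at [7, 11, 17, 22] -> counters=[0,2,1,0,1,2,1,2,0,0,0,2,1,1,2,0,1,3,0,0,1,2,2,0,0]
Step 7: insert wlj at [1, 14, 16, 17] -> counters=[0,3,1,0,1,2,1,2,0,0,0,2,1,1,3,0,2,4,0,0,1,2,2,0,0]
Step 8: insert xcm at [7, 11, 17, 22] -> counters=[0,3,1,0,1,2,1,3,0,0,0,3,1,1,3,0,2,5,0,0,1,2,3,0,0]
Step 9: delete vh at [2, 5, 6, 21] -> counters=[0,3,0,0,1,1,0,3,0,0,0,3,1,1,3,0,2,5,0,0,1,1,3,0,0]
Step 10: insert y at [1, 5, 12, 14] -> counters=[0,4,0,0,1,2,0,3,0,0,0,3,2,1,4,0,2,5,0,0,1,1,3,0,0]
Step 11: insert wlj at [1, 14, 16, 17] -> counters=[0,5,0,0,1,2,0,3,0,0,0,3,2,1,5,0,3,6,0,0,1,1,3,0,0]
Step 12: insert vh at [2, 5, 6, 21] -> counters=[0,5,1,0,1,3,1,3,0,0,0,3,2,1,5,0,3,6,0,0,1,2,3,0,0]
Final counters=[0,5,1,0,1,3,1,3,0,0,0,3,2,1,5,0,3,6,0,0,1,2,3,0,0] -> counters[6]=1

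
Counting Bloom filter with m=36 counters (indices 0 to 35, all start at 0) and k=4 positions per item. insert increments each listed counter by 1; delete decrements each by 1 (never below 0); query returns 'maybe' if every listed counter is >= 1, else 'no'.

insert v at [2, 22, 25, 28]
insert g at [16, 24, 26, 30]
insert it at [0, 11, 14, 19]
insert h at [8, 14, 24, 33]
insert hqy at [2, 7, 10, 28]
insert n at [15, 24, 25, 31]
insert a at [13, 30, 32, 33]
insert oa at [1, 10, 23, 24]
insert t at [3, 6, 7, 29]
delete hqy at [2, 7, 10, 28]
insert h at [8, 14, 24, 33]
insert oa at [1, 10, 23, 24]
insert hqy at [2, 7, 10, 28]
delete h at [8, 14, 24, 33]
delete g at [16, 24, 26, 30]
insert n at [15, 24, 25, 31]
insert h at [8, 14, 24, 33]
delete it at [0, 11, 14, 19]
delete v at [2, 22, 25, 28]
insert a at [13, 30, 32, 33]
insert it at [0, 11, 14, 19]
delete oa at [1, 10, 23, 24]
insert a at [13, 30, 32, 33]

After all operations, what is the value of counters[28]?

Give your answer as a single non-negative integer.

Step 1: insert v at [2, 22, 25, 28] -> counters=[0,0,1,0,0,0,0,0,0,0,0,0,0,0,0,0,0,0,0,0,0,0,1,0,0,1,0,0,1,0,0,0,0,0,0,0]
Step 2: insert g at [16, 24, 26, 30] -> counters=[0,0,1,0,0,0,0,0,0,0,0,0,0,0,0,0,1,0,0,0,0,0,1,0,1,1,1,0,1,0,1,0,0,0,0,0]
Step 3: insert it at [0, 11, 14, 19] -> counters=[1,0,1,0,0,0,0,0,0,0,0,1,0,0,1,0,1,0,0,1,0,0,1,0,1,1,1,0,1,0,1,0,0,0,0,0]
Step 4: insert h at [8, 14, 24, 33] -> counters=[1,0,1,0,0,0,0,0,1,0,0,1,0,0,2,0,1,0,0,1,0,0,1,0,2,1,1,0,1,0,1,0,0,1,0,0]
Step 5: insert hqy at [2, 7, 10, 28] -> counters=[1,0,2,0,0,0,0,1,1,0,1,1,0,0,2,0,1,0,0,1,0,0,1,0,2,1,1,0,2,0,1,0,0,1,0,0]
Step 6: insert n at [15, 24, 25, 31] -> counters=[1,0,2,0,0,0,0,1,1,0,1,1,0,0,2,1,1,0,0,1,0,0,1,0,3,2,1,0,2,0,1,1,0,1,0,0]
Step 7: insert a at [13, 30, 32, 33] -> counters=[1,0,2,0,0,0,0,1,1,0,1,1,0,1,2,1,1,0,0,1,0,0,1,0,3,2,1,0,2,0,2,1,1,2,0,0]
Step 8: insert oa at [1, 10, 23, 24] -> counters=[1,1,2,0,0,0,0,1,1,0,2,1,0,1,2,1,1,0,0,1,0,0,1,1,4,2,1,0,2,0,2,1,1,2,0,0]
Step 9: insert t at [3, 6, 7, 29] -> counters=[1,1,2,1,0,0,1,2,1,0,2,1,0,1,2,1,1,0,0,1,0,0,1,1,4,2,1,0,2,1,2,1,1,2,0,0]
Step 10: delete hqy at [2, 7, 10, 28] -> counters=[1,1,1,1,0,0,1,1,1,0,1,1,0,1,2,1,1,0,0,1,0,0,1,1,4,2,1,0,1,1,2,1,1,2,0,0]
Step 11: insert h at [8, 14, 24, 33] -> counters=[1,1,1,1,0,0,1,1,2,0,1,1,0,1,3,1,1,0,0,1,0,0,1,1,5,2,1,0,1,1,2,1,1,3,0,0]
Step 12: insert oa at [1, 10, 23, 24] -> counters=[1,2,1,1,0,0,1,1,2,0,2,1,0,1,3,1,1,0,0,1,0,0,1,2,6,2,1,0,1,1,2,1,1,3,0,0]
Step 13: insert hqy at [2, 7, 10, 28] -> counters=[1,2,2,1,0,0,1,2,2,0,3,1,0,1,3,1,1,0,0,1,0,0,1,2,6,2,1,0,2,1,2,1,1,3,0,0]
Step 14: delete h at [8, 14, 24, 33] -> counters=[1,2,2,1,0,0,1,2,1,0,3,1,0,1,2,1,1,0,0,1,0,0,1,2,5,2,1,0,2,1,2,1,1,2,0,0]
Step 15: delete g at [16, 24, 26, 30] -> counters=[1,2,2,1,0,0,1,2,1,0,3,1,0,1,2,1,0,0,0,1,0,0,1,2,4,2,0,0,2,1,1,1,1,2,0,0]
Step 16: insert n at [15, 24, 25, 31] -> counters=[1,2,2,1,0,0,1,2,1,0,3,1,0,1,2,2,0,0,0,1,0,0,1,2,5,3,0,0,2,1,1,2,1,2,0,0]
Step 17: insert h at [8, 14, 24, 33] -> counters=[1,2,2,1,0,0,1,2,2,0,3,1,0,1,3,2,0,0,0,1,0,0,1,2,6,3,0,0,2,1,1,2,1,3,0,0]
Step 18: delete it at [0, 11, 14, 19] -> counters=[0,2,2,1,0,0,1,2,2,0,3,0,0,1,2,2,0,0,0,0,0,0,1,2,6,3,0,0,2,1,1,2,1,3,0,0]
Step 19: delete v at [2, 22, 25, 28] -> counters=[0,2,1,1,0,0,1,2,2,0,3,0,0,1,2,2,0,0,0,0,0,0,0,2,6,2,0,0,1,1,1,2,1,3,0,0]
Step 20: insert a at [13, 30, 32, 33] -> counters=[0,2,1,1,0,0,1,2,2,0,3,0,0,2,2,2,0,0,0,0,0,0,0,2,6,2,0,0,1,1,2,2,2,4,0,0]
Step 21: insert it at [0, 11, 14, 19] -> counters=[1,2,1,1,0,0,1,2,2,0,3,1,0,2,3,2,0,0,0,1,0,0,0,2,6,2,0,0,1,1,2,2,2,4,0,0]
Step 22: delete oa at [1, 10, 23, 24] -> counters=[1,1,1,1,0,0,1,2,2,0,2,1,0,2,3,2,0,0,0,1,0,0,0,1,5,2,0,0,1,1,2,2,2,4,0,0]
Step 23: insert a at [13, 30, 32, 33] -> counters=[1,1,1,1,0,0,1,2,2,0,2,1,0,3,3,2,0,0,0,1,0,0,0,1,5,2,0,0,1,1,3,2,3,5,0,0]
Final counters=[1,1,1,1,0,0,1,2,2,0,2,1,0,3,3,2,0,0,0,1,0,0,0,1,5,2,0,0,1,1,3,2,3,5,0,0] -> counters[28]=1

Answer: 1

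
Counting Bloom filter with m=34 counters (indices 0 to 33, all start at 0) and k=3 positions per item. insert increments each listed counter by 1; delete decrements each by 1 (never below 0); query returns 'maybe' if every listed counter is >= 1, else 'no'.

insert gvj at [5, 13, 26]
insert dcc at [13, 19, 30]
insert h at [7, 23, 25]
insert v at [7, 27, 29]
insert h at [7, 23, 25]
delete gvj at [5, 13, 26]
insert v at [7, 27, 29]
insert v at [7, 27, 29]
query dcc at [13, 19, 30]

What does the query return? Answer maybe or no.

Step 1: insert gvj at [5, 13, 26] -> counters=[0,0,0,0,0,1,0,0,0,0,0,0,0,1,0,0,0,0,0,0,0,0,0,0,0,0,1,0,0,0,0,0,0,0]
Step 2: insert dcc at [13, 19, 30] -> counters=[0,0,0,0,0,1,0,0,0,0,0,0,0,2,0,0,0,0,0,1,0,0,0,0,0,0,1,0,0,0,1,0,0,0]
Step 3: insert h at [7, 23, 25] -> counters=[0,0,0,0,0,1,0,1,0,0,0,0,0,2,0,0,0,0,0,1,0,0,0,1,0,1,1,0,0,0,1,0,0,0]
Step 4: insert v at [7, 27, 29] -> counters=[0,0,0,0,0,1,0,2,0,0,0,0,0,2,0,0,0,0,0,1,0,0,0,1,0,1,1,1,0,1,1,0,0,0]
Step 5: insert h at [7, 23, 25] -> counters=[0,0,0,0,0,1,0,3,0,0,0,0,0,2,0,0,0,0,0,1,0,0,0,2,0,2,1,1,0,1,1,0,0,0]
Step 6: delete gvj at [5, 13, 26] -> counters=[0,0,0,0,0,0,0,3,0,0,0,0,0,1,0,0,0,0,0,1,0,0,0,2,0,2,0,1,0,1,1,0,0,0]
Step 7: insert v at [7, 27, 29] -> counters=[0,0,0,0,0,0,0,4,0,0,0,0,0,1,0,0,0,0,0,1,0,0,0,2,0,2,0,2,0,2,1,0,0,0]
Step 8: insert v at [7, 27, 29] -> counters=[0,0,0,0,0,0,0,5,0,0,0,0,0,1,0,0,0,0,0,1,0,0,0,2,0,2,0,3,0,3,1,0,0,0]
Query dcc: check counters[13]=1 counters[19]=1 counters[30]=1 -> maybe

Answer: maybe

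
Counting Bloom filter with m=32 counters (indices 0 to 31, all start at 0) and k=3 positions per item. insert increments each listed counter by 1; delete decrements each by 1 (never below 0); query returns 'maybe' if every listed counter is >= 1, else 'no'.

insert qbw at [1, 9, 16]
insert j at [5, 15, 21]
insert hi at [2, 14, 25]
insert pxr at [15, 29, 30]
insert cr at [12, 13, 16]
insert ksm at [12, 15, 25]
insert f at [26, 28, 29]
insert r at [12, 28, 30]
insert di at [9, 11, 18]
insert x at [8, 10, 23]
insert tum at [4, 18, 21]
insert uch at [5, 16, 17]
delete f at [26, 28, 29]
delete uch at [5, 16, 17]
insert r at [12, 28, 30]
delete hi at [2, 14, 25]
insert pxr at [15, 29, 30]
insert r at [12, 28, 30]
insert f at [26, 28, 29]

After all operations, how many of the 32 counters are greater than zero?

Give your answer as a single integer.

Step 1: insert qbw at [1, 9, 16] -> counters=[0,1,0,0,0,0,0,0,0,1,0,0,0,0,0,0,1,0,0,0,0,0,0,0,0,0,0,0,0,0,0,0]
Step 2: insert j at [5, 15, 21] -> counters=[0,1,0,0,0,1,0,0,0,1,0,0,0,0,0,1,1,0,0,0,0,1,0,0,0,0,0,0,0,0,0,0]
Step 3: insert hi at [2, 14, 25] -> counters=[0,1,1,0,0,1,0,0,0,1,0,0,0,0,1,1,1,0,0,0,0,1,0,0,0,1,0,0,0,0,0,0]
Step 4: insert pxr at [15, 29, 30] -> counters=[0,1,1,0,0,1,0,0,0,1,0,0,0,0,1,2,1,0,0,0,0,1,0,0,0,1,0,0,0,1,1,0]
Step 5: insert cr at [12, 13, 16] -> counters=[0,1,1,0,0,1,0,0,0,1,0,0,1,1,1,2,2,0,0,0,0,1,0,0,0,1,0,0,0,1,1,0]
Step 6: insert ksm at [12, 15, 25] -> counters=[0,1,1,0,0,1,0,0,0,1,0,0,2,1,1,3,2,0,0,0,0,1,0,0,0,2,0,0,0,1,1,0]
Step 7: insert f at [26, 28, 29] -> counters=[0,1,1,0,0,1,0,0,0,1,0,0,2,1,1,3,2,0,0,0,0,1,0,0,0,2,1,0,1,2,1,0]
Step 8: insert r at [12, 28, 30] -> counters=[0,1,1,0,0,1,0,0,0,1,0,0,3,1,1,3,2,0,0,0,0,1,0,0,0,2,1,0,2,2,2,0]
Step 9: insert di at [9, 11, 18] -> counters=[0,1,1,0,0,1,0,0,0,2,0,1,3,1,1,3,2,0,1,0,0,1,0,0,0,2,1,0,2,2,2,0]
Step 10: insert x at [8, 10, 23] -> counters=[0,1,1,0,0,1,0,0,1,2,1,1,3,1,1,3,2,0,1,0,0,1,0,1,0,2,1,0,2,2,2,0]
Step 11: insert tum at [4, 18, 21] -> counters=[0,1,1,0,1,1,0,0,1,2,1,1,3,1,1,3,2,0,2,0,0,2,0,1,0,2,1,0,2,2,2,0]
Step 12: insert uch at [5, 16, 17] -> counters=[0,1,1,0,1,2,0,0,1,2,1,1,3,1,1,3,3,1,2,0,0,2,0,1,0,2,1,0,2,2,2,0]
Step 13: delete f at [26, 28, 29] -> counters=[0,1,1,0,1,2,0,0,1,2,1,1,3,1,1,3,3,1,2,0,0,2,0,1,0,2,0,0,1,1,2,0]
Step 14: delete uch at [5, 16, 17] -> counters=[0,1,1,0,1,1,0,0,1,2,1,1,3,1,1,3,2,0,2,0,0,2,0,1,0,2,0,0,1,1,2,0]
Step 15: insert r at [12, 28, 30] -> counters=[0,1,1,0,1,1,0,0,1,2,1,1,4,1,1,3,2,0,2,0,0,2,0,1,0,2,0,0,2,1,3,0]
Step 16: delete hi at [2, 14, 25] -> counters=[0,1,0,0,1,1,0,0,1,2,1,1,4,1,0,3,2,0,2,0,0,2,0,1,0,1,0,0,2,1,3,0]
Step 17: insert pxr at [15, 29, 30] -> counters=[0,1,0,0,1,1,0,0,1,2,1,1,4,1,0,4,2,0,2,0,0,2,0,1,0,1,0,0,2,2,4,0]
Step 18: insert r at [12, 28, 30] -> counters=[0,1,0,0,1,1,0,0,1,2,1,1,5,1,0,4,2,0,2,0,0,2,0,1,0,1,0,0,3,2,5,0]
Step 19: insert f at [26, 28, 29] -> counters=[0,1,0,0,1,1,0,0,1,2,1,1,5,1,0,4,2,0,2,0,0,2,0,1,0,1,1,0,4,3,5,0]
Final counters=[0,1,0,0,1,1,0,0,1,2,1,1,5,1,0,4,2,0,2,0,0,2,0,1,0,1,1,0,4,3,5,0] -> 19 nonzero

Answer: 19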